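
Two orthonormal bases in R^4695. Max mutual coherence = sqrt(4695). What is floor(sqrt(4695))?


68^2 = 4624 <= 4695 < 4761 = 69^2, so 68 <= sqrt(4695) < 69.
floor(sqrt(4695)) = 68.

68


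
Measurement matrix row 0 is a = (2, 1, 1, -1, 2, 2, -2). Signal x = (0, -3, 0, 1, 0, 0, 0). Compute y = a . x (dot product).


Non-zero terms: ['1*-3', '-1*1']
Products: [-3, -1]
y = sum = -4.

-4


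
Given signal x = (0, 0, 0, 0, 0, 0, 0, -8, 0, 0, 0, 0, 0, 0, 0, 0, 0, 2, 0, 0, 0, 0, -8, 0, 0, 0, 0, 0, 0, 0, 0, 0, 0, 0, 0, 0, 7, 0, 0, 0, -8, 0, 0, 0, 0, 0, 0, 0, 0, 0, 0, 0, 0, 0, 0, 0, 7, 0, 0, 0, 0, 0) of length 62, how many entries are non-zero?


Non-zero positions: [7, 17, 22, 36, 40, 56].
Sparsity = 6.

6


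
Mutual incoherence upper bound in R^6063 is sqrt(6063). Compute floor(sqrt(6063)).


77^2 = 5929 <= 6063 < 6084 = 78^2, so 77 <= sqrt(6063) < 78.
floor(sqrt(6063)) = 77.

77


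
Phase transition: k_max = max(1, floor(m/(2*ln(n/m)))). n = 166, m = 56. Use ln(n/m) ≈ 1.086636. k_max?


n/m = 166/56 = 83/28.
ln(n/m) ≈ 1.086636.
2*ln(n/m) ≈ 2.173272.
m/(2*ln(n/m)) ≈ 56/2.173272 ≈ 25.7676.
floor = 25.
k_max = max(1, 25) = 25.

25


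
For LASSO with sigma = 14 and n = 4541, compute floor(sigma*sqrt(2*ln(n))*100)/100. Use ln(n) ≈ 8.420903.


ln(4541) ≈ 8.420903.
2*ln(n) ≈ 16.841806.
sqrt(2*ln(n)) ≈ sqrt(16.841806) ≈ 4.103877.
lambda ≈ 14*4.103877 = 57.454278.
floor(lambda*100)/100 = 57.45.

57.45


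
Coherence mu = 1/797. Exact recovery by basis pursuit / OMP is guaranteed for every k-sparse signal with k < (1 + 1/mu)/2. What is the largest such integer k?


1/mu = 797.
1 + 1/mu = 798.
(1 + 1/mu)/2 = 399 is an integer and the inequality is strict, so k_max = 399 - 1 = 398.

398


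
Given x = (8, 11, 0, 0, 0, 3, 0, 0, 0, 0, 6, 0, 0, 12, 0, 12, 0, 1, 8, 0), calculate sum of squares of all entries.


Non-zero entries: [(0, 8), (1, 11), (5, 3), (10, 6), (13, 12), (15, 12), (17, 1), (18, 8)]
Squares: [64, 121, 9, 36, 144, 144, 1, 64]
||x||_2^2 = sum = 583.

583


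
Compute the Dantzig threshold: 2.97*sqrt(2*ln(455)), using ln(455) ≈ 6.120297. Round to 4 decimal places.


ln(455) ≈ 6.120297.
2*ln(n) ≈ 12.240594.
sqrt(2*ln(n)) ≈ sqrt(12.240594) ≈ 3.498656.
threshold ≈ 2.97*3.498656 = 10.39100832 ≈ 10.3910.

10.3910


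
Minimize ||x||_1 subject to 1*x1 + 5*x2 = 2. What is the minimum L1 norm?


Axis intercepts:
  x1 = 2, x2 = 0: L1 = 2
  x1 = 0, x2 = 2/5: L1 = 2/5
x* = (0, 2/5)
||x*||_1 = 2/5.

2/5


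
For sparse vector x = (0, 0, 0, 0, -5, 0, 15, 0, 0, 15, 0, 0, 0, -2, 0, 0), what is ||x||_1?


Non-zero entries: [(4, -5), (6, 15), (9, 15), (13, -2)]
Absolute values: [5, 15, 15, 2]
||x||_1 = sum = 37.

37


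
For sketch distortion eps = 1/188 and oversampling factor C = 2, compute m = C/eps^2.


1/eps = 188.
(1/eps)^2 = 35344.
m = 2*35344 = 70688.

70688


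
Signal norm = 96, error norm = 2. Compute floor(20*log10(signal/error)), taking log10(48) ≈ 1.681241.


||x||/||e|| = 96/2 = 48.
log10(48) ≈ 1.681241.
20*log10(||x||/||e||) ≈ 20*1.681241 = 33.62482.
floor(33.62482) = 33.

33


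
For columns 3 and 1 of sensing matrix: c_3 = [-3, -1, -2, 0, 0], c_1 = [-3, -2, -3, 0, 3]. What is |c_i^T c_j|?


Inner product: -3*-3 + -1*-2 + -2*-3 + 0*0 + 0*3
Products: [9, 2, 6, 0, 0]
Sum = 17.
|dot| = 17.

17


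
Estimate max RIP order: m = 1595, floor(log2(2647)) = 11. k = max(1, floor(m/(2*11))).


floor(log2(2647)) = 11.
2*11 = 22.
m/(2*floor(log2(n))) = 1595/22 ≈ 72.5.
floor = 72.
k = max(1, 72) = 72.

72


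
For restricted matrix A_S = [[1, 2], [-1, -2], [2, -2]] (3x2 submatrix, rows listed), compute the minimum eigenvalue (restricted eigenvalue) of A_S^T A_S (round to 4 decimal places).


A_S^T A_S = [[6, 0], [0, 12]].
trace = 18.
det = 72.
disc = trace^2 - 4*det = 324 - 4*72 = 36.
sqrt(36) = 6.
lam_min = (18 - 6)/2 = 6 = 6.0000.

6.0000


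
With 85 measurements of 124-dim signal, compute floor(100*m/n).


100*m/n = 100*85/124 ≈ 68.5484.
floor = 68.

68


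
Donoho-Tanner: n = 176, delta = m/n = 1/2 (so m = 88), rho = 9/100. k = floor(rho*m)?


m = 1/2*176 = 88.
rho = 9/100.
rho*m = 9/100*88 = 7.92.
k = floor(7.92) = 7.

7


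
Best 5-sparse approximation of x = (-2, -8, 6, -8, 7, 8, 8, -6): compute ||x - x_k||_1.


Sorted |x_i| descending: [8, 8, 8, 8, 7, 6, 6, 2]
Keep top 5: [8, 8, 8, 8, 7]
Tail entries: [6, 6, 2]
L1 error = sum of tail = 14.

14


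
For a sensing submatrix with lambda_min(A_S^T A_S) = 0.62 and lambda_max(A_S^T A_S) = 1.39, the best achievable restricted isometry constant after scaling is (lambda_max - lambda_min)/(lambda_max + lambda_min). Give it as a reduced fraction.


lambda_max - lambda_min = 1.39 - 0.62 = 0.77.
lambda_max + lambda_min = 1.39 + 0.62 = 2.01.
delta = 0.77/2.01 = 77/201.

77/201


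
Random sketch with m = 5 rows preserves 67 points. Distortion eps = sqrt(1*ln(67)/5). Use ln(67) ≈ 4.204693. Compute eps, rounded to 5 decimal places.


ln(67) ≈ 4.204693.
1*ln(N)/m ≈ 1*4.204693/5 ≈ 0.8409386.
eps = sqrt(0.8409386) ≈ 0.917027 ≈ 0.91703.

0.91703


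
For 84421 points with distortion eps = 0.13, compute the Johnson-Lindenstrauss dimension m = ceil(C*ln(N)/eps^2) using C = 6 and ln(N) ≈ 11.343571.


ln(84421) ≈ 11.343571.
eps^2 = 0.13^2 = 0.0169.
C*ln(N)/eps^2 ≈ 6*11.343571/0.0169 ≈ 4027.3033.
m = ceil(4027.3033) = 4028.

4028


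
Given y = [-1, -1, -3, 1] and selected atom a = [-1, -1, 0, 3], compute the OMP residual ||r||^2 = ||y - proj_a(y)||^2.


a^T a = 11.
a^T y = 5.
coeff = 5/11 = 5/11.
||r||^2 = 107/11.

107/11


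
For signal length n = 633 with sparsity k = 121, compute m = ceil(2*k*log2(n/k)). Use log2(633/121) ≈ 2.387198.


log2(n/k) = log2(633/121) ≈ 2.387198.
2*k*log2(n/k) ≈ 2*121*2.387198 = 577.701916.
m = ceil(577.701916) = 578.

578


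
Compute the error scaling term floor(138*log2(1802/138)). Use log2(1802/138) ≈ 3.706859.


log2(n/k) = log2(1802/138) ≈ 3.706859.
k*log2(n/k) ≈ 138*3.706859 = 511.546542.
floor(511.546542) = 511.

511


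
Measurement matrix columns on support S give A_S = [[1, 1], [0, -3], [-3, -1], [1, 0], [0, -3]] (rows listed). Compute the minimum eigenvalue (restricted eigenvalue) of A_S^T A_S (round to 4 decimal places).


A_S^T A_S = [[11, 4], [4, 20]].
trace = 31.
det = 204.
disc = trace^2 - 4*det = 961 - 4*204 = 145.
sqrt(145) ≈ 12.041595.
lam_min = (31 - sqrt(145))/2 ≈ (31 - 12.041595)/2 = 9.4792025 ≈ 9.4792.

9.4792


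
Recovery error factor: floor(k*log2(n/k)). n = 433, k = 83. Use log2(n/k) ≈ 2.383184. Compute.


log2(n/k) = log2(433/83) ≈ 2.383184.
k*log2(n/k) ≈ 83*2.383184 = 197.804272.
floor(197.804272) = 197.

197


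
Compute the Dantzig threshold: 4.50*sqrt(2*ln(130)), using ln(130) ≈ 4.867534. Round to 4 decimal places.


ln(130) ≈ 4.867534.
2*ln(n) ≈ 9.735068.
sqrt(2*ln(n)) ≈ sqrt(9.735068) ≈ 3.120107.
threshold ≈ 4.50*3.120107 = 14.0404815 ≈ 14.0405.

14.0405


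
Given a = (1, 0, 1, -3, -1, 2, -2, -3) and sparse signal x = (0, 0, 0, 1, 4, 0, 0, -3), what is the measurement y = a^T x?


Non-zero terms: ['-3*1', '-1*4', '-3*-3']
Products: [-3, -4, 9]
y = sum = 2.

2


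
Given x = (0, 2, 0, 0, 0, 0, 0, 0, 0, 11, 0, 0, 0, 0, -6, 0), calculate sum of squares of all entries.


Non-zero entries: [(1, 2), (9, 11), (14, -6)]
Squares: [4, 121, 36]
||x||_2^2 = sum = 161.

161


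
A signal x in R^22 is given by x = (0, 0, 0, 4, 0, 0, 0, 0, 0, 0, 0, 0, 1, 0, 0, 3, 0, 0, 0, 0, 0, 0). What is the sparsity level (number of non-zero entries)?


Non-zero positions: [3, 12, 15].
Sparsity = 3.

3


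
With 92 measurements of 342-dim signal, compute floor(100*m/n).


100*m/n = 100*92/342 ≈ 26.9006.
floor = 26.

26


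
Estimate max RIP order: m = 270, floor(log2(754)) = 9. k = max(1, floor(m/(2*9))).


floor(log2(754)) = 9.
2*9 = 18.
m/(2*floor(log2(n))) = 270/18 ≈ 15.0.
floor = 15.
k = max(1, 15) = 15.

15


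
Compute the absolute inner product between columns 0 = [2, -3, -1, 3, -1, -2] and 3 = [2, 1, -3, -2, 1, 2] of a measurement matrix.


Inner product: 2*2 + -3*1 + -1*-3 + 3*-2 + -1*1 + -2*2
Products: [4, -3, 3, -6, -1, -4]
Sum = -7.
|dot| = 7.

7


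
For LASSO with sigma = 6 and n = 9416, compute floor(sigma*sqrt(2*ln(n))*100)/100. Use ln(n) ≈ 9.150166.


ln(9416) ≈ 9.150166.
2*ln(n) ≈ 18.300332.
sqrt(2*ln(n)) ≈ sqrt(18.300332) ≈ 4.277889.
lambda ≈ 6*4.277889 = 25.667334.
floor(lambda*100)/100 = 25.66.

25.66


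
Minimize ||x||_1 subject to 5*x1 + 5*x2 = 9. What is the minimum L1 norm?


Axis intercepts:
  x1 = 9/5, x2 = 0: L1 = 9/5
  x1 = 0, x2 = 9/5: L1 = 9/5
x* = (9/5, 0)
||x*||_1 = 9/5.

9/5


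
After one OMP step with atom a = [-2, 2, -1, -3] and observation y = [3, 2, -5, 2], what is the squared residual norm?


a^T a = 18.
a^T y = -3.
coeff = -3/18 = -1/6.
||r||^2 = 83/2.

83/2


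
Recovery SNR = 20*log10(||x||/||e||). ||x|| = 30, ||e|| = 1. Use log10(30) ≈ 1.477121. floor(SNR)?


||x||/||e|| = 30/1 = 30.
log10(30) ≈ 1.477121.
20*log10(||x||/||e||) ≈ 20*1.477121 = 29.54242.
floor(29.54242) = 29.

29


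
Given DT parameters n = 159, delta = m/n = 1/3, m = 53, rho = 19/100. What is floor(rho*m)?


m = 1/3*159 = 53.
rho = 19/100.
rho*m = 19/100*53 = 10.07.
k = floor(10.07) = 10.

10


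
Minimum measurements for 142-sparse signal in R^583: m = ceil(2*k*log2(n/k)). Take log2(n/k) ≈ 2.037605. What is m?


log2(n/k) = log2(583/142) ≈ 2.037605.
2*k*log2(n/k) ≈ 2*142*2.037605 = 578.67982.
m = ceil(578.67982) = 579.

579


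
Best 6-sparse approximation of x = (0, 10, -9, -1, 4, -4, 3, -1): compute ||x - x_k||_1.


Sorted |x_i| descending: [10, 9, 4, 4, 3, 1, 1, 0]
Keep top 6: [10, 9, 4, 4, 3, 1]
Tail entries: [1, 0]
L1 error = sum of tail = 1.

1


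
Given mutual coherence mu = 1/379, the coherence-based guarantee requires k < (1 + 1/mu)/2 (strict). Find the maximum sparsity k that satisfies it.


1/mu = 379.
1 + 1/mu = 380.
(1 + 1/mu)/2 = 190 is an integer and the inequality is strict, so k_max = 190 - 1 = 189.

189


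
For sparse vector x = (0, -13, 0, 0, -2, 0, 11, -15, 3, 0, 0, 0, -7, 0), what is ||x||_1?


Non-zero entries: [(1, -13), (4, -2), (6, 11), (7, -15), (8, 3), (12, -7)]
Absolute values: [13, 2, 11, 15, 3, 7]
||x||_1 = sum = 51.

51


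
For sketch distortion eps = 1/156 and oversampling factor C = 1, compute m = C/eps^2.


1/eps = 156.
(1/eps)^2 = 24336.
m = 1*24336 = 24336.

24336


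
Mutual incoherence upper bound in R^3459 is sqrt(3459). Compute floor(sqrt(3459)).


58^2 = 3364 <= 3459 < 3481 = 59^2, so 58 <= sqrt(3459) < 59.
floor(sqrt(3459)) = 58.

58


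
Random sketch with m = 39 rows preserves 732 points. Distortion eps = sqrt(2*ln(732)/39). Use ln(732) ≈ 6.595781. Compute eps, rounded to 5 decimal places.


ln(732) ≈ 6.595781.
2*ln(N)/m ≈ 2*6.595781/39 ≈ 0.33824518.
eps = sqrt(0.33824518) ≈ 0.5815885 ≈ 0.58159.

0.58159


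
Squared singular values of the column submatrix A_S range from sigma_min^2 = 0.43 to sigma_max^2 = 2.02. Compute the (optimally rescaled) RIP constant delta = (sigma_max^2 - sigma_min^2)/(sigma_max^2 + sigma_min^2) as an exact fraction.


lambda_max - lambda_min = 2.02 - 0.43 = 1.59.
lambda_max + lambda_min = 2.02 + 0.43 = 2.45.
delta = 1.59/2.45 = 159/245.

159/245


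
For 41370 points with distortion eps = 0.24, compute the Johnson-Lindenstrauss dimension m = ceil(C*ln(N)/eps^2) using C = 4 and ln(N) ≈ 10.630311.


ln(41370) ≈ 10.630311.
eps^2 = 0.24^2 = 0.0576.
C*ln(N)/eps^2 ≈ 4*10.630311/0.0576 ≈ 738.216.
m = ceil(738.216) = 739.

739


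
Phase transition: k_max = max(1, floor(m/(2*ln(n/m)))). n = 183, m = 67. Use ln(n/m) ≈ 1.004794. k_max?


n/m = 183/67.
ln(n/m) ≈ 1.004794.
2*ln(n/m) ≈ 2.009588.
m/(2*ln(n/m)) ≈ 67/2.009588 ≈ 33.3402.
floor = 33.
k_max = max(1, 33) = 33.

33


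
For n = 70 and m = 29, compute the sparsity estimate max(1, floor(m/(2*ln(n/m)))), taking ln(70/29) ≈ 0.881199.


n/m = 70/29.
ln(n/m) ≈ 0.881199.
2*ln(n/m) ≈ 1.762398.
m/(2*ln(n/m)) ≈ 29/1.762398 ≈ 16.4549.
floor = 16.
k_max = max(1, 16) = 16.

16


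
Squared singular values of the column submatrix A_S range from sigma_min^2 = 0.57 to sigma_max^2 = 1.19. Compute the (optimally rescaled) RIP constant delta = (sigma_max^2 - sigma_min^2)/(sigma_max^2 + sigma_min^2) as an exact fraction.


lambda_max - lambda_min = 1.19 - 0.57 = 0.62.
lambda_max + lambda_min = 1.19 + 0.57 = 1.76.
delta = 0.62/1.76 = 62/176 = 31/88.

31/88


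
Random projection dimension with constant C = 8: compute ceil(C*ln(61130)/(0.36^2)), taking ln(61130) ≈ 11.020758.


ln(61130) ≈ 11.020758.
eps^2 = 0.36^2 = 0.1296.
C*ln(N)/eps^2 ≈ 8*11.020758/0.1296 ≈ 680.2937.
m = ceil(680.2937) = 681.

681


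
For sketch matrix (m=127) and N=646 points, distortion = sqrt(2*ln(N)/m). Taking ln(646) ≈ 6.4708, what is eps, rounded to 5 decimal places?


ln(646) ≈ 6.4708.
2*ln(N)/m ≈ 2*6.4708/127 ≈ 0.10190236.
eps = sqrt(0.10190236) ≈ 0.3192215 ≈ 0.31922.

0.31922


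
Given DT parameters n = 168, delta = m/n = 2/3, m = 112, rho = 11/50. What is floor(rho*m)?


m = 2/3*168 = 112.
rho = 11/50.
rho*m = 11/50*112 = 24.64.
k = floor(24.64) = 24.

24


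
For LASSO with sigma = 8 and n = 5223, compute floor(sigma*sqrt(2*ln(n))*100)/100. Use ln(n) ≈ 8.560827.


ln(5223) ≈ 8.560827.
2*ln(n) ≈ 17.121654.
sqrt(2*ln(n)) ≈ sqrt(17.121654) ≈ 4.137832.
lambda ≈ 8*4.137832 = 33.102656.
floor(lambda*100)/100 = 33.10.

33.10


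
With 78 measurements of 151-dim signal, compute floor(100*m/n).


100*m/n = 100*78/151 ≈ 51.6556.
floor = 51.

51


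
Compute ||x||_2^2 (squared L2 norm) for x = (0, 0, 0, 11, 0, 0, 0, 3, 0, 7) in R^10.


Non-zero entries: [(3, 11), (7, 3), (9, 7)]
Squares: [121, 9, 49]
||x||_2^2 = sum = 179.

179


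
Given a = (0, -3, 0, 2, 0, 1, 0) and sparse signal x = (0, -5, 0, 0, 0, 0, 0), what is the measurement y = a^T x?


Non-zero terms: ['-3*-5']
Products: [15]
y = sum = 15.

15


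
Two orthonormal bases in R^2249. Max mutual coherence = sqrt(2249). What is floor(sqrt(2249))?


47^2 = 2209 <= 2249 < 2304 = 48^2, so 47 <= sqrt(2249) < 48.
floor(sqrt(2249)) = 47.

47


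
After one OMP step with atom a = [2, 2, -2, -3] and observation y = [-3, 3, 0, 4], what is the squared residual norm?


a^T a = 21.
a^T y = -12.
coeff = -12/21 = -4/7.
||r||^2 = 190/7.

190/7


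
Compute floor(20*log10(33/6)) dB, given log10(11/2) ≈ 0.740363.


||x||/||e|| = 33/6 = 11/2.
log10(11/2) ≈ 0.740363.
20*log10(||x||/||e||) ≈ 20*0.740363 = 14.80726.
floor(14.80726) = 14.

14


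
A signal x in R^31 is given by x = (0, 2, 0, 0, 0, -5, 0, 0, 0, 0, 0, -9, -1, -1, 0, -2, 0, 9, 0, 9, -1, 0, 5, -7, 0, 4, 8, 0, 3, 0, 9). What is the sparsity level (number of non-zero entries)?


Non-zero positions: [1, 5, 11, 12, 13, 15, 17, 19, 20, 22, 23, 25, 26, 28, 30].
Sparsity = 15.

15


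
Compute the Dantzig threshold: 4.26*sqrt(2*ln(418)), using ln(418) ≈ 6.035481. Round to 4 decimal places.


ln(418) ≈ 6.035481.
2*ln(n) ≈ 12.070962.
sqrt(2*ln(n)) ≈ sqrt(12.070962) ≈ 3.474329.
threshold ≈ 4.26*3.474329 = 14.80064154 ≈ 14.8006.

14.8006


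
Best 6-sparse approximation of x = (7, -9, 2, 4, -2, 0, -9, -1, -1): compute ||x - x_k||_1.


Sorted |x_i| descending: [9, 9, 7, 4, 2, 2, 1, 1, 0]
Keep top 6: [9, 9, 7, 4, 2, 2]
Tail entries: [1, 1, 0]
L1 error = sum of tail = 2.

2


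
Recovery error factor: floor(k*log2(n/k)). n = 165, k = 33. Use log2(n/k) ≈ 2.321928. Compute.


log2(n/k) = log2(165/33) ≈ 2.321928.
k*log2(n/k) ≈ 33*2.321928 = 76.623624.
floor(76.623624) = 76.

76


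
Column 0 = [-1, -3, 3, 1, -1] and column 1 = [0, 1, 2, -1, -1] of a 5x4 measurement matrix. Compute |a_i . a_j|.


Inner product: -1*0 + -3*1 + 3*2 + 1*-1 + -1*-1
Products: [0, -3, 6, -1, 1]
Sum = 3.
|dot| = 3.

3


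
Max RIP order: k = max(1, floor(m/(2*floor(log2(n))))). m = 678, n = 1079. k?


floor(log2(1079)) = 10.
2*10 = 20.
m/(2*floor(log2(n))) = 678/20 ≈ 33.9.
floor = 33.
k = max(1, 33) = 33.

33


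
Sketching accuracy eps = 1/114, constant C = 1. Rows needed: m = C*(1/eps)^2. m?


1/eps = 114.
(1/eps)^2 = 12996.
m = 1*12996 = 12996.

12996


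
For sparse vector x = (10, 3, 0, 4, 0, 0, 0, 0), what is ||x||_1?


Non-zero entries: [(0, 10), (1, 3), (3, 4)]
Absolute values: [10, 3, 4]
||x||_1 = sum = 17.

17


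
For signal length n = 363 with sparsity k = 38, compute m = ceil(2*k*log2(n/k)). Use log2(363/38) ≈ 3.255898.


log2(n/k) = log2(363/38) ≈ 3.255898.
2*k*log2(n/k) ≈ 2*38*3.255898 = 247.448248.
m = ceil(247.448248) = 248.

248


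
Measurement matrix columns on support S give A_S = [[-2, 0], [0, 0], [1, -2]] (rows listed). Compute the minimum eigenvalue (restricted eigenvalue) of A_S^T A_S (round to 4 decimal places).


A_S^T A_S = [[5, -2], [-2, 4]].
trace = 9.
det = 16.
disc = trace^2 - 4*det = 81 - 4*16 = 17.
sqrt(17) ≈ 4.123106.
lam_min = (9 - sqrt(17))/2 ≈ (9 - 4.123106)/2 = 2.438447 ≈ 2.4384.

2.4384


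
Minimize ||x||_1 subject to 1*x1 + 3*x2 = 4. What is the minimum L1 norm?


Axis intercepts:
  x1 = 4, x2 = 0: L1 = 4
  x1 = 0, x2 = 4/3: L1 = 4/3
x* = (0, 4/3)
||x*||_1 = 4/3.

4/3


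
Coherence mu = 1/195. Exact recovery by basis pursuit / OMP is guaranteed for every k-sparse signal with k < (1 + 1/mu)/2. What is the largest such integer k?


1/mu = 195.
1 + 1/mu = 196.
(1 + 1/mu)/2 = 98 is an integer and the inequality is strict, so k_max = 98 - 1 = 97.

97


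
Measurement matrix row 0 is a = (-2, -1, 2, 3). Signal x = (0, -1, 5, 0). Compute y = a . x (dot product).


Non-zero terms: ['-1*-1', '2*5']
Products: [1, 10]
y = sum = 11.

11


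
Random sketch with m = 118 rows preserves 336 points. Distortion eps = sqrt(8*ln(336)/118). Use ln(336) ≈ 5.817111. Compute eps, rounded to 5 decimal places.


ln(336) ≈ 5.817111.
8*ln(N)/m ≈ 8*5.817111/118 ≈ 0.39438041.
eps = sqrt(0.39438041) ≈ 0.6279971 ≈ 0.62800.

0.62800


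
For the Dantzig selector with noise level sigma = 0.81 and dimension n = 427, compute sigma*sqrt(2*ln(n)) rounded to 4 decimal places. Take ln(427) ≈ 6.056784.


ln(427) ≈ 6.056784.
2*ln(n) ≈ 12.113568.
sqrt(2*ln(n)) ≈ sqrt(12.113568) ≈ 3.480455.
threshold ≈ 0.81*3.480455 = 2.81916855 ≈ 2.8192.

2.8192


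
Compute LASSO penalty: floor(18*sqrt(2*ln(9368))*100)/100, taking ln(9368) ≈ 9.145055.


ln(9368) ≈ 9.145055.
2*ln(n) ≈ 18.29011.
sqrt(2*ln(n)) ≈ sqrt(18.29011) ≈ 4.276694.
lambda ≈ 18*4.276694 = 76.980492.
floor(lambda*100)/100 = 76.98.

76.98


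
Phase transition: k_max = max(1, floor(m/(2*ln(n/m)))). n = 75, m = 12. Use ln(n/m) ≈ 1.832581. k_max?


n/m = 75/12 = 25/4.
ln(n/m) ≈ 1.832581.
2*ln(n/m) ≈ 3.665162.
m/(2*ln(n/m)) ≈ 12/3.665162 ≈ 3.2741.
floor = 3.
k_max = max(1, 3) = 3.

3


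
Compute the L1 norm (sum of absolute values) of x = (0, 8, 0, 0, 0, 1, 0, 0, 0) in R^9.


Non-zero entries: [(1, 8), (5, 1)]
Absolute values: [8, 1]
||x||_1 = sum = 9.

9


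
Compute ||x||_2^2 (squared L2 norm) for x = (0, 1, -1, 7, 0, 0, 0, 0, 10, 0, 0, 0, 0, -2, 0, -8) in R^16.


Non-zero entries: [(1, 1), (2, -1), (3, 7), (8, 10), (13, -2), (15, -8)]
Squares: [1, 1, 49, 100, 4, 64]
||x||_2^2 = sum = 219.

219


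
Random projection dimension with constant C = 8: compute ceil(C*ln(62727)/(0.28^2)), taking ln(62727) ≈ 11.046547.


ln(62727) ≈ 11.046547.
eps^2 = 0.28^2 = 0.0784.
C*ln(N)/eps^2 ≈ 8*11.046547/0.0784 ≈ 1127.1987.
m = ceil(1127.1987) = 1128.

1128


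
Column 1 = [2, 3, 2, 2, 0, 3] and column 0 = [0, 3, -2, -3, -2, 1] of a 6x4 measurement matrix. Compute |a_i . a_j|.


Inner product: 2*0 + 3*3 + 2*-2 + 2*-3 + 0*-2 + 3*1
Products: [0, 9, -4, -6, 0, 3]
Sum = 2.
|dot| = 2.

2


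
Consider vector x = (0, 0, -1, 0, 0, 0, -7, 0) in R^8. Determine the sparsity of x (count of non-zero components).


Non-zero positions: [2, 6].
Sparsity = 2.

2


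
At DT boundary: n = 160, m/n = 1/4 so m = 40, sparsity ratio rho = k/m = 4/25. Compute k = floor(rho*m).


m = 1/4*160 = 40.
rho = 4/25.
rho*m = 4/25*40 = 6.4.
k = floor(6.4) = 6.

6


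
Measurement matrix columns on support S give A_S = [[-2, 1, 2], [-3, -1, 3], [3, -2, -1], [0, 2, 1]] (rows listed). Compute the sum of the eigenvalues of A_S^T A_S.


Sum of eigenvalues of A_S^T A_S = trace(A_S^T A_S) = sum of squared column norms of A_S.
A_S^T A_S diagonal: [22, 10, 15].
trace = 22 + 10 + 15 = 47.

47


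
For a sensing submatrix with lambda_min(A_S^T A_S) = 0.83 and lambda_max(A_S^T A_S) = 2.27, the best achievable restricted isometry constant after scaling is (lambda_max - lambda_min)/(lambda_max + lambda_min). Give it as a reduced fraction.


lambda_max - lambda_min = 2.27 - 0.83 = 1.44.
lambda_max + lambda_min = 2.27 + 0.83 = 3.10.
delta = 1.44/3.10 = 144/310 = 72/155.

72/155


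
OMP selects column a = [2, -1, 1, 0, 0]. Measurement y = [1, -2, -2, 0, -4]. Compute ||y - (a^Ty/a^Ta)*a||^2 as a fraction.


a^T a = 6.
a^T y = 2.
coeff = 2/6 = 1/3.
||r||^2 = 73/3.

73/3


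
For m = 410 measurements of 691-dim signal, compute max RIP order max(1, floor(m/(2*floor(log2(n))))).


floor(log2(691)) = 9.
2*9 = 18.
m/(2*floor(log2(n))) = 410/18 ≈ 22.7778.
floor = 22.
k = max(1, 22) = 22.

22


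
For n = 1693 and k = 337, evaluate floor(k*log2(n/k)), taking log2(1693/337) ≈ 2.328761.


log2(n/k) = log2(1693/337) ≈ 2.328761.
k*log2(n/k) ≈ 337*2.328761 = 784.792457.
floor(784.792457) = 784.

784


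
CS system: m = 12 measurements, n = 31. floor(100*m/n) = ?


100*m/n = 100*12/31 ≈ 38.7097.
floor = 38.

38


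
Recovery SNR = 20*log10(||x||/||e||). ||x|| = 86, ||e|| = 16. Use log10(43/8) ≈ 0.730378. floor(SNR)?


||x||/||e|| = 86/16 = 43/8.
log10(43/8) ≈ 0.730378.
20*log10(||x||/||e||) ≈ 20*0.730378 = 14.60756.
floor(14.60756) = 14.

14


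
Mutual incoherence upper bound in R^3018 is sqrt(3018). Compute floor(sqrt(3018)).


54^2 = 2916 <= 3018 < 3025 = 55^2, so 54 <= sqrt(3018) < 55.
floor(sqrt(3018)) = 54.

54


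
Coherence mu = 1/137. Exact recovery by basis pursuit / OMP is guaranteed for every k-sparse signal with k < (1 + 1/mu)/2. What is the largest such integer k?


1/mu = 137.
1 + 1/mu = 138.
(1 + 1/mu)/2 = 69 is an integer and the inequality is strict, so k_max = 69 - 1 = 68.

68


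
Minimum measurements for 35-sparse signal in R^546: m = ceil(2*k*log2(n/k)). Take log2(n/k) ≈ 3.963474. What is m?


log2(n/k) = log2(546/35) ≈ 3.963474.
2*k*log2(n/k) ≈ 2*35*3.963474 = 277.44318.
m = ceil(277.44318) = 278.

278


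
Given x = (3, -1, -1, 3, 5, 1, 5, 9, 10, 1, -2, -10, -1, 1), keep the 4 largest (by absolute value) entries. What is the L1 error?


Sorted |x_i| descending: [10, 10, 9, 5, 5, 3, 3, 2, 1, 1, 1, 1, 1, 1]
Keep top 4: [10, 10, 9, 5]
Tail entries: [5, 3, 3, 2, 1, 1, 1, 1, 1, 1]
L1 error = sum of tail = 19.

19


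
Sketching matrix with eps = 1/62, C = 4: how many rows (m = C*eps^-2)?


1/eps = 62.
(1/eps)^2 = 3844.
m = 4*3844 = 15376.

15376


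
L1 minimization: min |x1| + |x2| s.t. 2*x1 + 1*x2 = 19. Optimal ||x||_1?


Axis intercepts:
  x1 = 19/2, x2 = 0: L1 = 19/2
  x1 = 0, x2 = 19: L1 = 19
x* = (19/2, 0)
||x*||_1 = 19/2.

19/2


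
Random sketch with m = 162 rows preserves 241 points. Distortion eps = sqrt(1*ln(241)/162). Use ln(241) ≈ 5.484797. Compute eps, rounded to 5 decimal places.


ln(241) ≈ 5.484797.
1*ln(N)/m ≈ 1*5.484797/162 ≈ 0.03385677.
eps = sqrt(0.03385677) ≈ 0.1840021 ≈ 0.18400.

0.18400


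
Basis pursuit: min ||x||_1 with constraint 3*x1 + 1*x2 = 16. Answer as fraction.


Axis intercepts:
  x1 = 16/3, x2 = 0: L1 = 16/3
  x1 = 0, x2 = 16: L1 = 16
x* = (16/3, 0)
||x*||_1 = 16/3.

16/3


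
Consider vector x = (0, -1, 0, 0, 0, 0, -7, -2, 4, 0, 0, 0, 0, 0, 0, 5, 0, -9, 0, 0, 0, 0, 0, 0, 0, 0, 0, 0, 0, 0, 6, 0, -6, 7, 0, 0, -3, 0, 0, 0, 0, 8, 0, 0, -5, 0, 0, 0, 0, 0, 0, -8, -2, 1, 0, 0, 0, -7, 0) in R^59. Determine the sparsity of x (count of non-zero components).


Non-zero positions: [1, 6, 7, 8, 15, 17, 30, 32, 33, 36, 41, 44, 51, 52, 53, 57].
Sparsity = 16.

16


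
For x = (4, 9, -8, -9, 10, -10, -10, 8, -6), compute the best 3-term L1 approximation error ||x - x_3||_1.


Sorted |x_i| descending: [10, 10, 10, 9, 9, 8, 8, 6, 4]
Keep top 3: [10, 10, 10]
Tail entries: [9, 9, 8, 8, 6, 4]
L1 error = sum of tail = 44.

44


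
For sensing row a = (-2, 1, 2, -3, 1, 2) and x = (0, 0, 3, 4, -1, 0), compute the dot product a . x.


Non-zero terms: ['2*3', '-3*4', '1*-1']
Products: [6, -12, -1]
y = sum = -7.

-7


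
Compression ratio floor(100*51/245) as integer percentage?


100*m/n = 100*51/245 ≈ 20.8163.
floor = 20.

20


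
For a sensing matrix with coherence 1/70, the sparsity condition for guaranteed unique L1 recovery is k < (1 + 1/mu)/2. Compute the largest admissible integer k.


1/mu = 70.
1 + 1/mu = 71.
(1 + 1/mu)/2 = 35.5 is not an integer, so k_max = floor(35.5) = 35.

35


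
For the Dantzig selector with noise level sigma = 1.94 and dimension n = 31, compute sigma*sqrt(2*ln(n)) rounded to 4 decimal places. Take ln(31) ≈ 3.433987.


ln(31) ≈ 3.433987.
2*ln(n) ≈ 6.867974.
sqrt(2*ln(n)) ≈ sqrt(6.867974) ≈ 2.620682.
threshold ≈ 1.94*2.620682 = 5.08412308 ≈ 5.0841.

5.0841


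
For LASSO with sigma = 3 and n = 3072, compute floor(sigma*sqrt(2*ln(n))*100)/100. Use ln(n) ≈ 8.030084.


ln(3072) ≈ 8.030084.
2*ln(n) ≈ 16.060168.
sqrt(2*ln(n)) ≈ sqrt(16.060168) ≈ 4.007514.
lambda ≈ 3*4.007514 = 12.022542.
floor(lambda*100)/100 = 12.02.

12.02


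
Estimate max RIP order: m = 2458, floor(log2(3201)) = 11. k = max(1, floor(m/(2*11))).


floor(log2(3201)) = 11.
2*11 = 22.
m/(2*floor(log2(n))) = 2458/22 ≈ 111.7273.
floor = 111.
k = max(1, 111) = 111.

111


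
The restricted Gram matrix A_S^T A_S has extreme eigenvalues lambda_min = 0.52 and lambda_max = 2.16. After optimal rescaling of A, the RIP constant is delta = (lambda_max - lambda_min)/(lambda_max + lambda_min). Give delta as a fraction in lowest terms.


lambda_max - lambda_min = 2.16 - 0.52 = 1.64.
lambda_max + lambda_min = 2.16 + 0.52 = 2.68.
delta = 1.64/2.68 = 164/268 = 41/67.

41/67


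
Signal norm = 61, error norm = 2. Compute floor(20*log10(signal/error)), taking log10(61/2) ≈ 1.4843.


||x||/||e|| = 61/2.
log10(61/2) ≈ 1.4843.
20*log10(||x||/||e||) ≈ 20*1.4843 = 29.686.
floor(29.686) = 29.

29


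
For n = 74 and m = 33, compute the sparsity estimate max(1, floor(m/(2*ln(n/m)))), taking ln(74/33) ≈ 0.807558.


n/m = 74/33.
ln(n/m) ≈ 0.807558.
2*ln(n/m) ≈ 1.615116.
m/(2*ln(n/m)) ≈ 33/1.615116 ≈ 20.432.
floor = 20.
k_max = max(1, 20) = 20.

20


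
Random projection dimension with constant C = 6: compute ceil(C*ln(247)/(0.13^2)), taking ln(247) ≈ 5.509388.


ln(247) ≈ 5.509388.
eps^2 = 0.13^2 = 0.0169.
C*ln(N)/eps^2 ≈ 6*5.509388/0.0169 ≈ 1955.9957.
m = ceil(1955.9957) = 1956.

1956


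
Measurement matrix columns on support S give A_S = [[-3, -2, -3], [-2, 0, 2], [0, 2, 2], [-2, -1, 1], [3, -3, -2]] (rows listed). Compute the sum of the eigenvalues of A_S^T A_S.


Sum of eigenvalues of A_S^T A_S = trace(A_S^T A_S) = sum of squared column norms of A_S.
A_S^T A_S diagonal: [26, 18, 22].
trace = 26 + 18 + 22 = 66.

66


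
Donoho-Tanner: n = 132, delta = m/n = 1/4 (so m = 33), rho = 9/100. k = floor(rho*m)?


m = 1/4*132 = 33.
rho = 9/100.
rho*m = 9/100*33 = 2.97.
k = floor(2.97) = 2.

2


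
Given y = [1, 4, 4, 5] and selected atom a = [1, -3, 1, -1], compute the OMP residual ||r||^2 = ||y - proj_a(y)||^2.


a^T a = 12.
a^T y = -12.
coeff = -12/12 = -1.
||r||^2 = 46.

46


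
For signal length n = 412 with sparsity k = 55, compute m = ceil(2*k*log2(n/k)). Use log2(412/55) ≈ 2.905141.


log2(n/k) = log2(412/55) ≈ 2.905141.
2*k*log2(n/k) ≈ 2*55*2.905141 = 319.56551.
m = ceil(319.56551) = 320.

320


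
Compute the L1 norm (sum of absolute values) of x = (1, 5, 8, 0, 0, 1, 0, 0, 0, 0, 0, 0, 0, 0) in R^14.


Non-zero entries: [(0, 1), (1, 5), (2, 8), (5, 1)]
Absolute values: [1, 5, 8, 1]
||x||_1 = sum = 15.

15


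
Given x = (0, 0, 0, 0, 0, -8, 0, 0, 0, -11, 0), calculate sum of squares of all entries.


Non-zero entries: [(5, -8), (9, -11)]
Squares: [64, 121]
||x||_2^2 = sum = 185.

185


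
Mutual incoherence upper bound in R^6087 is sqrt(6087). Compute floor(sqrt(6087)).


78^2 = 6084 <= 6087 < 6241 = 79^2, so 78 <= sqrt(6087) < 79.
floor(sqrt(6087)) = 78.

78


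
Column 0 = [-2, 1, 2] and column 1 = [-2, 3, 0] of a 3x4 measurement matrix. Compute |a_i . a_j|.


Inner product: -2*-2 + 1*3 + 2*0
Products: [4, 3, 0]
Sum = 7.
|dot| = 7.

7


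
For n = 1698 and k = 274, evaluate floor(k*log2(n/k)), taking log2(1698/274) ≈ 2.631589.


log2(n/k) = log2(1698/274) ≈ 2.631589.
k*log2(n/k) ≈ 274*2.631589 = 721.055386.
floor(721.055386) = 721.

721


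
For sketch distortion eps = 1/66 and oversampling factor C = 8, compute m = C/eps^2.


1/eps = 66.
(1/eps)^2 = 4356.
m = 8*4356 = 34848.

34848


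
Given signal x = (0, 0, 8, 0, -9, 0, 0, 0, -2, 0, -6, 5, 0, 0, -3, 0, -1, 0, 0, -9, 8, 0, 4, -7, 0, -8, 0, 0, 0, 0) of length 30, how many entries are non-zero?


Non-zero positions: [2, 4, 8, 10, 11, 14, 16, 19, 20, 22, 23, 25].
Sparsity = 12.

12


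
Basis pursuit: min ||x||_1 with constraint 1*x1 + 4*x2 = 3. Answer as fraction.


Axis intercepts:
  x1 = 3, x2 = 0: L1 = 3
  x1 = 0, x2 = 3/4: L1 = 3/4
x* = (0, 3/4)
||x*||_1 = 3/4.

3/4


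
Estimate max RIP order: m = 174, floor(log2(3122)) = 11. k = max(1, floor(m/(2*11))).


floor(log2(3122)) = 11.
2*11 = 22.
m/(2*floor(log2(n))) = 174/22 ≈ 7.9091.
floor = 7.
k = max(1, 7) = 7.

7


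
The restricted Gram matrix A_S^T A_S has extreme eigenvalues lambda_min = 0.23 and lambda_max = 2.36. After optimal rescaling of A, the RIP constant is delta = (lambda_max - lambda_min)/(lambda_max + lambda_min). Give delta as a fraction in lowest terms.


lambda_max - lambda_min = 2.36 - 0.23 = 2.13.
lambda_max + lambda_min = 2.36 + 0.23 = 2.59.
delta = 2.13/2.59 = 213/259.

213/259


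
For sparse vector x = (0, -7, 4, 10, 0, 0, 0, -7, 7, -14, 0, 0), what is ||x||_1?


Non-zero entries: [(1, -7), (2, 4), (3, 10), (7, -7), (8, 7), (9, -14)]
Absolute values: [7, 4, 10, 7, 7, 14]
||x||_1 = sum = 49.

49


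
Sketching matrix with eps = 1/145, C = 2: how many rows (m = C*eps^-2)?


1/eps = 145.
(1/eps)^2 = 21025.
m = 2*21025 = 42050.

42050


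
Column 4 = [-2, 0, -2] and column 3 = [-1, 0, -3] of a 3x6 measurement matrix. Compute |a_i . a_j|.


Inner product: -2*-1 + 0*0 + -2*-3
Products: [2, 0, 6]
Sum = 8.
|dot| = 8.

8


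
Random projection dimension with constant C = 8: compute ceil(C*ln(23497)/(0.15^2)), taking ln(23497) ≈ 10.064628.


ln(23497) ≈ 10.064628.
eps^2 = 0.15^2 = 0.0225.
C*ln(N)/eps^2 ≈ 8*10.064628/0.0225 ≈ 3578.5344.
m = ceil(3578.5344) = 3579.

3579


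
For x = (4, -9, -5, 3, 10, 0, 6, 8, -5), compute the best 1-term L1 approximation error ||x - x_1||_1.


Sorted |x_i| descending: [10, 9, 8, 6, 5, 5, 4, 3, 0]
Keep top 1: [10]
Tail entries: [9, 8, 6, 5, 5, 4, 3, 0]
L1 error = sum of tail = 40.

40


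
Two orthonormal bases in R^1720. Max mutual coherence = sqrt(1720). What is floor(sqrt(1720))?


41^2 = 1681 <= 1720 < 1764 = 42^2, so 41 <= sqrt(1720) < 42.
floor(sqrt(1720)) = 41.

41


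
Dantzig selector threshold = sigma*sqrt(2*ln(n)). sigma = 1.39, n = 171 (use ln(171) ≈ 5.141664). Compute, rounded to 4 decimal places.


ln(171) ≈ 5.141664.
2*ln(n) ≈ 10.283328.
sqrt(2*ln(n)) ≈ sqrt(10.283328) ≈ 3.206763.
threshold ≈ 1.39*3.206763 = 4.45740057 ≈ 4.4574.

4.4574


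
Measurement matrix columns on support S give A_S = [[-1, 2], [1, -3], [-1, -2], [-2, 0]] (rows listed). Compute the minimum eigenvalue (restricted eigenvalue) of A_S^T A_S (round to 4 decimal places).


A_S^T A_S = [[7, -3], [-3, 17]].
trace = 24.
det = 110.
disc = trace^2 - 4*det = 576 - 4*110 = 136.
sqrt(136) ≈ 11.661904.
lam_min = (24 - sqrt(136))/2 ≈ (24 - 11.661904)/2 = 6.169048 ≈ 6.1690.

6.1690


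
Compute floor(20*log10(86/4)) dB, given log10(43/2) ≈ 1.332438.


||x||/||e|| = 86/4 = 43/2.
log10(43/2) ≈ 1.332438.
20*log10(||x||/||e||) ≈ 20*1.332438 = 26.64876.
floor(26.64876) = 26.

26


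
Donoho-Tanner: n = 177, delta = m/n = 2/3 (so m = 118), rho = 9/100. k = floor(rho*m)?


m = 2/3*177 = 118.
rho = 9/100.
rho*m = 9/100*118 = 10.62.
k = floor(10.62) = 10.

10


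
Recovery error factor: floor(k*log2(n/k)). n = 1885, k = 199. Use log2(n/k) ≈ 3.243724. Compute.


log2(n/k) = log2(1885/199) ≈ 3.243724.
k*log2(n/k) ≈ 199*3.243724 = 645.501076.
floor(645.501076) = 645.

645


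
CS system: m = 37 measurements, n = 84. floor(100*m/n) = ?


100*m/n = 100*37/84 ≈ 44.0476.
floor = 44.

44


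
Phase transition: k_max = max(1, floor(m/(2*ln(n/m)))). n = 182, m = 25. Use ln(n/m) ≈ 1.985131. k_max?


n/m = 182/25.
ln(n/m) ≈ 1.985131.
2*ln(n/m) ≈ 3.970262.
m/(2*ln(n/m)) ≈ 25/3.970262 ≈ 6.2968.
floor = 6.
k_max = max(1, 6) = 6.

6


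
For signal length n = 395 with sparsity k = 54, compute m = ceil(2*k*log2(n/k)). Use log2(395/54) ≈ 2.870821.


log2(n/k) = log2(395/54) ≈ 2.870821.
2*k*log2(n/k) ≈ 2*54*2.870821 = 310.048668.
m = ceil(310.048668) = 311.

311


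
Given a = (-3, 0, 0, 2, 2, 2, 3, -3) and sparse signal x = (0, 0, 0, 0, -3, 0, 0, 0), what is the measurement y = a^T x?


Non-zero terms: ['2*-3']
Products: [-6]
y = sum = -6.

-6


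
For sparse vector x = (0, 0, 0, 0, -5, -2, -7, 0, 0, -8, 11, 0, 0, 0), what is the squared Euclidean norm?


Non-zero entries: [(4, -5), (5, -2), (6, -7), (9, -8), (10, 11)]
Squares: [25, 4, 49, 64, 121]
||x||_2^2 = sum = 263.

263


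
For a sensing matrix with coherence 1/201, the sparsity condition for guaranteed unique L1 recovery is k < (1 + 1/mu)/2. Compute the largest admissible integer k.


1/mu = 201.
1 + 1/mu = 202.
(1 + 1/mu)/2 = 101 is an integer and the inequality is strict, so k_max = 101 - 1 = 100.

100


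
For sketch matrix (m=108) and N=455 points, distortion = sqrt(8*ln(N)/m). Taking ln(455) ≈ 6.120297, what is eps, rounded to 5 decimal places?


ln(455) ≈ 6.120297.
8*ln(N)/m ≈ 8*6.120297/108 ≈ 0.45335533.
eps = sqrt(0.45335533) ≈ 0.6733167 ≈ 0.67332.

0.67332


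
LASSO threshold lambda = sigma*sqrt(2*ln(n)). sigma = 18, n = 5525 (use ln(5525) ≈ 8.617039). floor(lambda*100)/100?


ln(5525) ≈ 8.617039.
2*ln(n) ≈ 17.234078.
sqrt(2*ln(n)) ≈ sqrt(17.234078) ≈ 4.151395.
lambda ≈ 18*4.151395 = 74.72511.
floor(lambda*100)/100 = 74.72.

74.72


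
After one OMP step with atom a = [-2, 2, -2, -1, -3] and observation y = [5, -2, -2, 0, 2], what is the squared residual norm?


a^T a = 22.
a^T y = -16.
coeff = -16/22 = -8/11.
||r||^2 = 279/11.

279/11


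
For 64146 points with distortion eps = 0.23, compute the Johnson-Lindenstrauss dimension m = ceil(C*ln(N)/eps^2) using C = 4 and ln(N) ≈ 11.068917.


ln(64146) ≈ 11.068917.
eps^2 = 0.23^2 = 0.0529.
C*ln(N)/eps^2 ≈ 4*11.068917/0.0529 ≈ 836.9691.
m = ceil(836.9691) = 837.

837


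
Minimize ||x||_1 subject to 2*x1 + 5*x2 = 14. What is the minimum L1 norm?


Axis intercepts:
  x1 = 7, x2 = 0: L1 = 7
  x1 = 0, x2 = 14/5: L1 = 14/5
x* = (0, 14/5)
||x*||_1 = 14/5.

14/5


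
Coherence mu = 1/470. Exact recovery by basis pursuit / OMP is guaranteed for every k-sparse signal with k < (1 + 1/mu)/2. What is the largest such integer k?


1/mu = 470.
1 + 1/mu = 471.
(1 + 1/mu)/2 = 235.5 is not an integer, so k_max = floor(235.5) = 235.

235


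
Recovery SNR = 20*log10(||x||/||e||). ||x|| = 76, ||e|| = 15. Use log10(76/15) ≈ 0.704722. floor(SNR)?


||x||/||e|| = 76/15.
log10(76/15) ≈ 0.704722.
20*log10(||x||/||e||) ≈ 20*0.704722 = 14.09444.
floor(14.09444) = 14.

14


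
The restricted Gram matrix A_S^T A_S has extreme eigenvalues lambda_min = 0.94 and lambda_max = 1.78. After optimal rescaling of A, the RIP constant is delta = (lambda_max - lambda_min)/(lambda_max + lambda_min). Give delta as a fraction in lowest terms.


lambda_max - lambda_min = 1.78 - 0.94 = 0.84.
lambda_max + lambda_min = 1.78 + 0.94 = 2.72.
delta = 0.84/2.72 = 84/272 = 21/68.

21/68


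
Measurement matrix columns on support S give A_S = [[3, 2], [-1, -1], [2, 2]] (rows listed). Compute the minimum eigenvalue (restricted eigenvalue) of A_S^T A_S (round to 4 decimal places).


A_S^T A_S = [[14, 11], [11, 9]].
trace = 23.
det = 5.
disc = trace^2 - 4*det = 529 - 4*5 = 509.
sqrt(509) ≈ 22.561028.
lam_min = (23 - sqrt(509))/2 ≈ (23 - 22.561028)/2 = 0.219486 ≈ 0.2195.

0.2195


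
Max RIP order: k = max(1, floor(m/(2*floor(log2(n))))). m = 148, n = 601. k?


floor(log2(601)) = 9.
2*9 = 18.
m/(2*floor(log2(n))) = 148/18 ≈ 8.2222.
floor = 8.
k = max(1, 8) = 8.

8


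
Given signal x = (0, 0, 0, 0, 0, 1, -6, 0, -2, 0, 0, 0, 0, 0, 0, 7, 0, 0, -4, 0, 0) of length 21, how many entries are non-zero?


Non-zero positions: [5, 6, 8, 15, 18].
Sparsity = 5.

5


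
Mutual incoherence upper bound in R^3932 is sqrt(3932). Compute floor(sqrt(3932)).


62^2 = 3844 <= 3932 < 3969 = 63^2, so 62 <= sqrt(3932) < 63.
floor(sqrt(3932)) = 62.

62


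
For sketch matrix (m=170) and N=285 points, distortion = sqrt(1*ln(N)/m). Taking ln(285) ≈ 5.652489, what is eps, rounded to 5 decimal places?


ln(285) ≈ 5.652489.
1*ln(N)/m ≈ 1*5.652489/170 ≈ 0.03324994.
eps = sqrt(0.03324994) ≈ 0.1823457 ≈ 0.18235.

0.18235


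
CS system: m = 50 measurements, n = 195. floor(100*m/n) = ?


100*m/n = 100*50/195 ≈ 25.641.
floor = 25.

25


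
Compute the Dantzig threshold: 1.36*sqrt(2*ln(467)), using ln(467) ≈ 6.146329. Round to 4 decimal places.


ln(467) ≈ 6.146329.
2*ln(n) ≈ 12.292658.
sqrt(2*ln(n)) ≈ sqrt(12.292658) ≈ 3.506089.
threshold ≈ 1.36*3.506089 = 4.76828104 ≈ 4.7683.

4.7683


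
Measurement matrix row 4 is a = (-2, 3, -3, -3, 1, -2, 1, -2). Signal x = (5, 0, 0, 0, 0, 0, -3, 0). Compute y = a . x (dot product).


Non-zero terms: ['-2*5', '1*-3']
Products: [-10, -3]
y = sum = -13.

-13


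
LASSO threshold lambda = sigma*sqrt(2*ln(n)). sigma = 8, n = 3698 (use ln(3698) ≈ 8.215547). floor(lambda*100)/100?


ln(3698) ≈ 8.215547.
2*ln(n) ≈ 16.431094.
sqrt(2*ln(n)) ≈ sqrt(16.431094) ≈ 4.053529.
lambda ≈ 8*4.053529 = 32.428232.
floor(lambda*100)/100 = 32.42.

32.42


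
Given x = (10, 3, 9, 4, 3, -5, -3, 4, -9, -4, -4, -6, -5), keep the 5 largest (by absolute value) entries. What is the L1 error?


Sorted |x_i| descending: [10, 9, 9, 6, 5, 5, 4, 4, 4, 4, 3, 3, 3]
Keep top 5: [10, 9, 9, 6, 5]
Tail entries: [5, 4, 4, 4, 4, 3, 3, 3]
L1 error = sum of tail = 30.

30


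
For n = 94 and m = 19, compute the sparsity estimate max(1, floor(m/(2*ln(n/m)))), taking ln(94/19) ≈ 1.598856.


n/m = 94/19.
ln(n/m) ≈ 1.598856.
2*ln(n/m) ≈ 3.197712.
m/(2*ln(n/m)) ≈ 19/3.197712 ≈ 5.9417.
floor = 5.
k_max = max(1, 5) = 5.

5


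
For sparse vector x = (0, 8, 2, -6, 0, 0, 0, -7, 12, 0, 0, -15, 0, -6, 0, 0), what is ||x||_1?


Non-zero entries: [(1, 8), (2, 2), (3, -6), (7, -7), (8, 12), (11, -15), (13, -6)]
Absolute values: [8, 2, 6, 7, 12, 15, 6]
||x||_1 = sum = 56.

56


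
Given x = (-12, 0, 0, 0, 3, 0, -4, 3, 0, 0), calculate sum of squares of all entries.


Non-zero entries: [(0, -12), (4, 3), (6, -4), (7, 3)]
Squares: [144, 9, 16, 9]
||x||_2^2 = sum = 178.

178


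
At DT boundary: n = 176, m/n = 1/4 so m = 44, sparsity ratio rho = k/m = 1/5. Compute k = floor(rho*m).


m = 1/4*176 = 44.
rho = 1/5.
rho*m = 1/5*44 = 8.8.
k = floor(8.8) = 8.

8
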